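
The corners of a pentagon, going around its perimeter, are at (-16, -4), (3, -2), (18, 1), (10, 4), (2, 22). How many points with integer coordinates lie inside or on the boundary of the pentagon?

Using the shoelace formula, 2A = |((-16)·(-2) − 3·(-4)) + (3·1 − 18·(-2)) + (18·4 − 10·1) + (10·22 − 2·4) + (2·(-4) − (-16)·22)| = 701, so the area is 350.5.
Along each edge there are gcd(|Δx|,|Δy|)+1 lattice points, so counting each shared vertex once the boundary has gcd(19,2) + gcd(15,3) + gcd(8,3) + gcd(8,18) + gcd(18,26) = 1+3+1+2+2 = 9.
Pick's theorem gives I = A − B/2 + 1 = 350.5 − 9/2 + 1 = 347, so the closed region contains I + B = 347 + 9 = 356 lattice points.

356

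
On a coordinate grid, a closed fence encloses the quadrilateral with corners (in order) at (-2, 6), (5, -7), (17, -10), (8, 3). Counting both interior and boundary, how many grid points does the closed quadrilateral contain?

The shoelace formula gives twice the area as |[(-2)·(-7) − 5·6] + [5·(-10) − 17·(-7)] + [17·3 − 8·(-10)] + [8·6 − (-2)·3]| = 238, so the area is 119.
Summing gcd(|Δx|,|Δy|) over the edges gives the boundary count: gcd(7,13) + gcd(12,3) + gcd(9,13) + gcd(10,3) = 1+3+1+1 = 6.
Pick's theorem gives I = A − B/2 + 1 = 119 − 6/2 + 1 = 117, so the closed region contains I + B = 117 + 6 = 123 lattice points.

123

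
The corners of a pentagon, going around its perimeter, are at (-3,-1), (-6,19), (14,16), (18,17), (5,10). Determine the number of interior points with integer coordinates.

Using the shoelace formula, 2A = |((-3)·19 − (-6)·(-1)) + ((-6)·16 − 14·19) + (14·17 − 18·16) + (18·10 − 5·17) + (5·(-1) − (-3)·10)| = 355, so the area is 177.5.
Along each edge there are gcd(|Δx|,|Δy|)+1 lattice points, so counting each shared vertex once the boundary has gcd(3,20) + gcd(20,3) + gcd(4,1) + gcd(13,7) + gcd(8,11) = 1+1+1+1+1 = 5.
By Pick's theorem A = I + B/2 − 1, so I = 177.5 − 5/2 + 1 = 176.

176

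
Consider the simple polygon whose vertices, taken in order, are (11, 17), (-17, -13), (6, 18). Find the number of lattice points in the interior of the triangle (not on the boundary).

The shoelace formula gives twice the area as |[11·(-13) − (-17)·17] + [(-17)·18 − 6·(-13)] + [6·17 − 11·18]| = 178, so the area is 89.
Along each edge there are gcd(|Δx|,|Δy|)+1 lattice points, so counting each shared vertex once the boundary has gcd(28,30) + gcd(23,31) + gcd(5,1) = 2+1+1 = 4.
Pick's theorem gives I = A − B/2 + 1 = 89 − 4/2 + 1 = 88.

88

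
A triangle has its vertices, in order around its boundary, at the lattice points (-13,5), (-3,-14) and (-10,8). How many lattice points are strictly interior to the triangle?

Using the shoelace formula, 2A = |[(-13)·(-14) − (-3)·5] + [(-3)·8 − (-10)·(-14)] + [(-10)·5 − (-13)·8]| = 87, so the area is 43.5.
The number of boundary lattice points is Σ gcd(|Δx|,|Δy|) = gcd(10,19) + gcd(7,22) + gcd(3,3) = 1+1+3 = 5.
By Pick's theorem A = I + B/2 − 1, so I = 43.5 − 5/2 + 1 = 42.

42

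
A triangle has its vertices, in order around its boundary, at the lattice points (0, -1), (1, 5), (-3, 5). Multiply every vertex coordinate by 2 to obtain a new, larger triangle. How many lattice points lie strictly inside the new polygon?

41

Using the shoelace formula, 2A = |[0·5 − 1·(-1)] + [1·5 − (-3)·5] + [(-3)·(-1) − 0·5]| = 24, so the area is 12.
The number of boundary lattice points is Σ gcd(|Δx|,|Δy|) = gcd(1,6) + gcd(4,0) + gcd(3,6) = 1+4+3 = 8.
Scaling by 2 multiplies the area by 2² = 4 (so the new area is 48) and multiplies the boundary lattice-point count by 2, giving 16.
By Pick's theorem, the interior count of the dilated polygon is 48 − 16/2 + 1 = 41.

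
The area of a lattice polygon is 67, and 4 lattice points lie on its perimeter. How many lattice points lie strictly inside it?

66

Pick's theorem A = I + B/2 − 1 rearranges to I = A − B/2 + 1 = 67 − 4/2 + 1 = 66.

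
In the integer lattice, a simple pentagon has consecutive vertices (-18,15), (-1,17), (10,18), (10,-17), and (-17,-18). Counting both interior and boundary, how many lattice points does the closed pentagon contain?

959

Using the shoelace formula, 2A = |[(-18)·17 − (-1)·15] + [(-1)·18 − 10·17] + [10·(-17) − 10·18] + [10·(-18) − (-17)·(-17)] + [(-17)·15 − (-18)·(-18)]| = 1877, so the area is 938.5.
Along each edge there are gcd(|Δx|,|Δy|)+1 lattice points, so counting each shared vertex once the boundary has gcd(17,2) + gcd(11,1) + gcd(0,35) + gcd(27,1) + gcd(1,33) = 1+1+35+1+1 = 39.
Pick's theorem gives I = A − B/2 + 1 = 938.5 − 39/2 + 1 = 920, so the closed region contains I + B = 920 + 39 = 959 lattice points.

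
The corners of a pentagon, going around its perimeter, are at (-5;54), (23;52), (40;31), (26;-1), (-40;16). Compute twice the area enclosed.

By the shoelace formula, twice the signed area is |((-5)·52 − 23·54) + (23·31 − 40·52) + (40·(-1) − 26·31) + (26·16 − (-40)·(-1)) + ((-40)·54 − (-5)·16)| = 5419, so the area is 2709.5.

5419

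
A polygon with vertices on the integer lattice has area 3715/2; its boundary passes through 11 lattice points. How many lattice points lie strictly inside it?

From Pick's theorem, I = A − B/2 + 1 = 3715/2 − 11/2 + 1 = 1853.

1853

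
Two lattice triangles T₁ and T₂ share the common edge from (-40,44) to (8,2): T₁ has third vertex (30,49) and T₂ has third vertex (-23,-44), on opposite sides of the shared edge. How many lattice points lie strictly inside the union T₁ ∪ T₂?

3342

The union is the simple quadrilateral with vertices (-40,44), (30,49), (8,2), (-23,-44) in order.
The shoelace formula gives twice the area as |[(-40)·49 − 30·44] + [30·2 − 8·49] + [8·(-44) − (-23)·2] + [(-23)·44 − (-40)·(-44)]| = 6690, so the area is 3345.
Summing gcd(|Δx|,|Δy|) over the edges gives the boundary count: gcd(70,5) + gcd(22,47) + gcd(31,46) + gcd(17,88) = 5+1+1+1 = 8.
By Pick's theorem I = A − B/2 + 1 = 3345 − 8/2 + 1 = 3342.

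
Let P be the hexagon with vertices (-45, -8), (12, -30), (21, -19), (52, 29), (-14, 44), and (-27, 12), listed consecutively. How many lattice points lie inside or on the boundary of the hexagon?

By the shoelace formula, twice the signed area is |((-45)·(-30) − 12·(-8)) + (12·(-19) − 21·(-30)) + (21·29 − 52·(-19)) + (52·44 − (-14)·29) + ((-14)·12 − (-27)·44) + ((-27)·(-8) − (-45)·12)| = 7915, so the area is 7915/2.
The number of boundary lattice points is Σ gcd(|Δx|,|Δy|) = gcd(57,22) + gcd(9,11) + gcd(31,48) + gcd(66,15) + gcd(13,32) + gcd(18,20) = 1+1+1+3+1+2 = 9.
Pick's theorem gives I = A − B/2 + 1 = 7915/2 − 9/2 + 1 = 3954, so the closed region contains I + B = 3954 + 9 = 3963 lattice points.

3963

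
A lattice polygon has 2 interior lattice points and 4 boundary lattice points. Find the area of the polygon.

Pick's theorem states A = I + B/2 − 1, so A = 2 + 4/2 − 1 = 3.

3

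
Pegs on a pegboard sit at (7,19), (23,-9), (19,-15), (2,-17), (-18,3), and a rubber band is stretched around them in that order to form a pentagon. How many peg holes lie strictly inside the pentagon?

802

Using the shoelace formula, 2A = |[7·(-9) − 23·19] + [23·(-15) − 19·(-9)] + [19·(-17) − 2·(-15)] + [2·3 − (-18)·(-17)] + [(-18)·19 − 7·3]| = 1630, so the area is 815.
Summing gcd(|Δx|,|Δy|) over the edges gives the boundary count: gcd(16,28) + gcd(4,6) + gcd(17,2) + gcd(20,20) + gcd(25,16) = 4+2+1+20+1 = 28.
By Pick's theorem A = I + B/2 − 1, so I = 815 − 28/2 + 1 = 802.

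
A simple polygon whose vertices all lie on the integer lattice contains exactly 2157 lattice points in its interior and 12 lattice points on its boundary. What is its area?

2162

Pick's theorem states A = I + B/2 − 1, so A = 2157 + 12/2 − 1 = 2162.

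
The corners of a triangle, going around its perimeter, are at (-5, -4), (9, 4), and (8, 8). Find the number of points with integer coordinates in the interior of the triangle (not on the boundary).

Using the shoelace formula, 2A = |[(-5)·4 − 9·(-4)] + [9·8 − 8·4] + [8·(-4) − (-5)·8]| = 64, so the area is 32.
Summing gcd(|Δx|,|Δy|) over the edges gives the boundary count: gcd(14,8) + gcd(1,4) + gcd(13,12) = 2+1+1 = 4.
By Pick's theorem A = I + B/2 − 1, so I = 32 − 4/2 + 1 = 31.

31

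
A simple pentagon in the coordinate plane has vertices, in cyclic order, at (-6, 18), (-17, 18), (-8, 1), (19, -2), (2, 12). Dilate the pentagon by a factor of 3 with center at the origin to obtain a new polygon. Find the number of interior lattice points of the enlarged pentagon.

Using the shoelace formula, 2A = |((-6)·18 − (-17)·18) + ((-17)·1 − (-8)·18) + ((-8)·(-2) − 19·1) + (19·12 − 2·(-2)) + (2·18 − (-6)·12)| = 662, so the area is 331.
The number of boundary lattice points is Σ gcd(|Δx|,|Δy|) = gcd(11,0) + gcd(9,17) + gcd(27,3) + gcd(17,14) + gcd(8,6) = 11+1+3+1+2 = 18.
Scaling by 3 multiplies the area by 3² = 9 (so the new area is 2979) and multiplies the boundary lattice-point count by 3, giving 54.
By Pick's theorem, the interior count of the dilated polygon is 2979 − 54/2 + 1 = 2953.

2953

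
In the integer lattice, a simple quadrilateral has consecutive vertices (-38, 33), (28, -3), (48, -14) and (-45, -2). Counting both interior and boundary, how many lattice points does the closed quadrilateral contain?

1682

By the shoelace formula, twice the signed area is |[(-38)·(-3) − 28·33] + [28·(-14) − 48·(-3)] + [48·(-2) − (-45)·(-14)] + [(-45)·33 − (-38)·(-2)]| = 3345, so the area is 3345/2.
The number of boundary lattice points is Σ gcd(|Δx|,|Δy|) = gcd(66,36) + gcd(20,11) + gcd(93,12) + gcd(7,35) = 6+1+3+7 = 17.
Pick's theorem gives I = A − B/2 + 1 = 3345/2 − 17/2 + 1 = 1665, so the closed region contains I + B = 1665 + 17 = 1682 lattice points.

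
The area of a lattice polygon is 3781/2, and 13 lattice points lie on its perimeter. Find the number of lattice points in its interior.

From Pick's theorem, I = A − B/2 + 1 = 3781/2 − 13/2 + 1 = 1885.

1885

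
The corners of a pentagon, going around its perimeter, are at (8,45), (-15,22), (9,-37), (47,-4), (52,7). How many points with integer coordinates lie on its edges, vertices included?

Summing gcd(|Δx|,|Δy|) over the edges gives the boundary count: gcd(23,23) + gcd(24,59) + gcd(38,33) + gcd(5,11) + gcd(44,38) = 23+1+1+1+2 = 28.

28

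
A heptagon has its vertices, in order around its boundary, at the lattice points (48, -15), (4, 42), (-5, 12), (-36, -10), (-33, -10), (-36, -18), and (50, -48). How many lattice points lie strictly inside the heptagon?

3626

The shoelace formula gives twice the area as |(48·42 − 4·(-15)) + (4·12 − (-5)·42) + ((-5)·(-10) − (-36)·12) + ((-36)·(-10) − (-33)·(-10)) + ((-33)·(-18) − (-36)·(-10)) + ((-36)·(-48) − 50·(-18)) + (50·(-15) − 48·(-48))| = 7262, so the area is 3631.
The number of boundary lattice points is Σ gcd(|Δx|,|Δy|) = gcd(44,57) + gcd(9,30) + gcd(31,22) + gcd(3,0) + gcd(3,8) + gcd(86,30) + gcd(2,33) = 1+3+1+3+1+2+1 = 12.
Pick's theorem gives I = A − B/2 + 1 = 3631 − 12/2 + 1 = 3626.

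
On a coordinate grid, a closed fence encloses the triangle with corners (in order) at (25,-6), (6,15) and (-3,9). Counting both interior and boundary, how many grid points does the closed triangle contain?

155

The shoelace formula gives twice the area as |(25·15 − 6·(-6)) + (6·9 − (-3)·15) + ((-3)·(-6) − 25·9)| = 303, so the area is 151.5.
The number of boundary lattice points is Σ gcd(|Δx|,|Δy|) = gcd(19,21) + gcd(9,6) + gcd(28,15) = 1+3+1 = 5.
Pick's theorem gives I = A − B/2 + 1 = 151.5 − 5/2 + 1 = 150, so the closed region contains I + B = 150 + 5 = 155 lattice points.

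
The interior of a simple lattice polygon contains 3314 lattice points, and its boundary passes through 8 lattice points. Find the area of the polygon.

3317

By Pick's theorem, A = I + B/2 − 1 = 3314 + 8/2 − 1 = 3317.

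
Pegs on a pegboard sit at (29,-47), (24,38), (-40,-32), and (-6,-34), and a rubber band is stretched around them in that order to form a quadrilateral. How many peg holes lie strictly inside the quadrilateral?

By the shoelace formula, twice the signed area is |[29·38 − 24·(-47)] + [24·(-32) − (-40)·38] + [(-40)·(-34) − (-6)·(-32)] + [(-6)·(-47) − 29·(-34)]| = 5418, so the area is 2709.
Summing gcd(|Δx|,|Δy|) over the edges gives the boundary count: gcd(5,85) + gcd(64,70) + gcd(34,2) + gcd(35,13) = 5+2+2+1 = 10.
Pick's theorem gives I = A − B/2 + 1 = 2709 − 10/2 + 1 = 2705.

2705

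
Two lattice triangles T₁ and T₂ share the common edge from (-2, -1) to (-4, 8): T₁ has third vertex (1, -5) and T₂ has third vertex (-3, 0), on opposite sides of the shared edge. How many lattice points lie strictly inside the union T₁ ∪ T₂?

12

The union is the simple quadrilateral with vertices (-2, -1), (1, -5), (-4, 8), (-3, 0) in order.
Using the shoelace formula, 2A = |((-2)·(-5) − 1·(-1)) + (1·8 − (-4)·(-5)) + ((-4)·0 − (-3)·8) + ((-3)·(-1) − (-2)·0)| = 26, so the area is 13.
Summing gcd(|Δx|,|Δy|) over the edges gives the boundary count: gcd(3,4) + gcd(5,13) + gcd(1,8) + gcd(1,1) = 1+1+1+1 = 4.
By Pick's theorem I = A − B/2 + 1 = 13 − 4/2 + 1 = 12.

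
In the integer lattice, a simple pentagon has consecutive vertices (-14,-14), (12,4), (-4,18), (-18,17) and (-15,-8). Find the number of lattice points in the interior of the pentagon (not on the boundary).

546

The shoelace formula gives twice the area as |((-14)·4 − 12·(-14)) + (12·18 − (-4)·4) + ((-4)·17 − (-18)·18) + ((-18)·(-8) − (-15)·17) + ((-15)·(-14) − (-14)·(-8))| = 1097, so the area is 548.5.
The number of boundary lattice points is Σ gcd(|Δx|,|Δy|) = gcd(26,18) + gcd(16,14) + gcd(14,1) + gcd(3,25) + gcd(1,6) = 2+2+1+1+1 = 7.
Pick's theorem gives I = A − B/2 + 1 = 548.5 − 7/2 + 1 = 546.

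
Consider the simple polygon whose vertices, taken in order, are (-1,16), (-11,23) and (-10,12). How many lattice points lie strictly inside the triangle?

51

Using the shoelace formula, 2A = |((-1)·23 − (-11)·16) + ((-11)·12 − (-10)·23) + ((-10)·16 − (-1)·12)| = 103, so the area is 51.5.
Summing gcd(|Δx|,|Δy|) over the edges gives the boundary count: gcd(10,7) + gcd(1,11) + gcd(9,4) = 1+1+1 = 3.
By Pick's theorem A = I + B/2 − 1, so I = 51.5 − 3/2 + 1 = 51.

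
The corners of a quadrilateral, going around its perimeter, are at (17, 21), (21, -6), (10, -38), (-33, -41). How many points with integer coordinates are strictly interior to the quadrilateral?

1469

Using the shoelace formula, 2A = |(17·(-6) − 21·21) + (21·(-38) − 10·(-6)) + (10·(-41) − (-33)·(-38)) + ((-33)·21 − 17·(-41))| = 2941, so the area is 2941/2.
Summing gcd(|Δx|,|Δy|) over the edges gives the boundary count: gcd(4,27) + gcd(11,32) + gcd(43,3) + gcd(50,62) = 1+1+1+2 = 5.
Pick's theorem gives I = A − B/2 + 1 = 2941/2 − 5/2 + 1 = 1469.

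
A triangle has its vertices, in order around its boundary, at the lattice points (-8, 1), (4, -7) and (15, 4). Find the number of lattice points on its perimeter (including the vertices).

The number of boundary lattice points is Σ gcd(|Δx|,|Δy|) = gcd(12,8) + gcd(11,11) + gcd(23,3) = 4+11+1 = 16.

16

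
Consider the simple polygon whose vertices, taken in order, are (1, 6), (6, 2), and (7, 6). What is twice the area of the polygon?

24

Using the shoelace formula, 2A = |(1·2 − 6·6) + (6·6 − 7·2) + (7·6 − 1·6)| = 24, so the area is 12.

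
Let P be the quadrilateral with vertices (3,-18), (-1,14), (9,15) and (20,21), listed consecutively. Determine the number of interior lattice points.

The shoelace formula gives twice the area as |[3·14 − (-1)·(-18)] + [(-1)·15 − 9·14] + [9·21 − 20·15] + [20·(-18) − 3·21]| = 651, so the area is 325.5.
Along each edge there are gcd(|Δx|,|Δy|)+1 lattice points, so counting each shared vertex once the boundary has gcd(4,32) + gcd(10,1) + gcd(11,6) + gcd(17,39) = 4+1+1+1 = 7.
Pick's theorem gives I = A − B/2 + 1 = 325.5 − 7/2 + 1 = 323.

323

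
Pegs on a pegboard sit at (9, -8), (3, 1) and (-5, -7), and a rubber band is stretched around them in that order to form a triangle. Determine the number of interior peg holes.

By the shoelace formula, twice the signed area is |[9·1 − 3·(-8)] + [3·(-7) − (-5)·1] + [(-5)·(-8) − 9·(-7)]| = 120, so the area is 60.
The number of boundary lattice points is Σ gcd(|Δx|,|Δy|) = gcd(6,9) + gcd(8,8) + gcd(14,1) = 3+8+1 = 12.
By Pick's theorem A = I + B/2 − 1, so I = 60 − 12/2 + 1 = 55.

55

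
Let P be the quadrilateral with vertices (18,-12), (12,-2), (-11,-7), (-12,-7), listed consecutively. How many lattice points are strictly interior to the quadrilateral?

By the shoelace formula, twice the signed area is |[18·(-2) − 12·(-12)] + [12·(-7) − (-11)·(-2)] + [(-11)·(-7) − (-12)·(-7)] + [(-12)·(-12) − 18·(-7)]| = 265, so the area is 132.5.
Summing gcd(|Δx|,|Δy|) over the edges gives the boundary count: gcd(6,10) + gcd(23,5) + gcd(1,0) + gcd(30,5) = 2+1+1+5 = 9.
By Pick's theorem A = I + B/2 − 1, so I = 132.5 − 9/2 + 1 = 129.

129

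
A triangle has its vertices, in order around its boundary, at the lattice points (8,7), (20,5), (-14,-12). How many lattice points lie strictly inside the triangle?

Using the shoelace formula, 2A = |(8·5 − 20·7) + (20·(-12) − (-14)·5) + ((-14)·7 − 8·(-12))| = 272, so the area is 136.
The number of boundary lattice points is Σ gcd(|Δx|,|Δy|) = gcd(12,2) + gcd(34,17) + gcd(22,19) = 2+17+1 = 20.
By Pick's theorem A = I + B/2 − 1, so I = 136 − 20/2 + 1 = 127.

127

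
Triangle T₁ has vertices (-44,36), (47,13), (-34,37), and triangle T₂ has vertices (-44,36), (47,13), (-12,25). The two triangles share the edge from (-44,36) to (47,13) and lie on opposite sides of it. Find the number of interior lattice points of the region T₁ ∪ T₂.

291

The union is the simple quadrilateral with vertices (-44,36), (-34,37), (47,13), (-12,25) in order.
By the shoelace formula, twice the signed area is |((-44)·37 − (-34)·36) + ((-34)·13 − 47·37) + (47·25 − (-12)·13) + ((-12)·36 − (-44)·25)| = 586, so the area is 293.
The number of boundary lattice points is Σ gcd(|Δx|,|Δy|) = gcd(10,1) + gcd(81,24) + gcd(59,12) + gcd(32,11) = 1+3+1+1 = 6.
By Pick's theorem I = A − B/2 + 1 = 293 − 6/2 + 1 = 291.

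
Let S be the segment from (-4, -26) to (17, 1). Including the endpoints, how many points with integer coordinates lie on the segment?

The number of lattice points on a segment between lattice points is gcd(|Δx|,|Δy|) + 1 = gcd(21,27) + 1 = 3 + 1 = 4.

4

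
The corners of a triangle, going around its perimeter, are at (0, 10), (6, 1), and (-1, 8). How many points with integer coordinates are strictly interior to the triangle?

6

Using the shoelace formula, 2A = |(0·1 − 6·10) + (6·8 − (-1)·1) + ((-1)·10 − 0·8)| = 21, so the area is 21/2.
Along each edge there are gcd(|Δx|,|Δy|)+1 lattice points, so counting each shared vertex once the boundary has gcd(6,9) + gcd(7,7) + gcd(1,2) = 3+7+1 = 11.
By Pick's theorem A = I + B/2 − 1, so I = 21/2 − 11/2 + 1 = 6.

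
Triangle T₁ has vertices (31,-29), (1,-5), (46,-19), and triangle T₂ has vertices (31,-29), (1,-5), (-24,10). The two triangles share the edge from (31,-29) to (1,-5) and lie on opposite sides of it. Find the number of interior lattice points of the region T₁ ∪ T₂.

400

The union is the simple quadrilateral with vertices (31,-29), (46,-19), (1,-5), (-24,10) in order.
By the shoelace formula, twice the signed area is |(31·(-19) − 46·(-29)) + (46·(-5) − 1·(-19)) + (1·10 − (-24)·(-5)) + ((-24)·(-29) − 31·10)| = 810, so the area is 405.
Summing gcd(|Δx|,|Δy|) over the edges gives the boundary count: gcd(15,10) + gcd(45,14) + gcd(25,15) + gcd(55,39) = 5+1+5+1 = 12.
By Pick's theorem I = A − B/2 + 1 = 405 − 12/2 + 1 = 400.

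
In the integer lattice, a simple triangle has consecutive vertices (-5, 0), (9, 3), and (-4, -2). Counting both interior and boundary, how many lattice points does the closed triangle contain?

By the shoelace formula, twice the signed area is |((-5)·3 − 9·0) + (9·(-2) − (-4)·3) + ((-4)·0 − (-5)·(-2))| = 31, so the area is 15.5.
Along each edge there are gcd(|Δx|,|Δy|)+1 lattice points, so counting each shared vertex once the boundary has gcd(14,3) + gcd(13,5) + gcd(1,2) = 1+1+1 = 3.
Pick's theorem gives I = A − B/2 + 1 = 15.5 − 3/2 + 1 = 15, so the closed region contains I + B = 15 + 3 = 18 lattice points.

18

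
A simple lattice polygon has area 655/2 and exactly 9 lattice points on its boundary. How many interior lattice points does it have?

324

Pick's theorem A = I + B/2 − 1 rearranges to I = A − B/2 + 1 = 655/2 − 9/2 + 1 = 324.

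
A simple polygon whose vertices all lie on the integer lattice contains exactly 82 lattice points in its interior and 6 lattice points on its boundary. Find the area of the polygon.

84

Pick's theorem states A = I + B/2 − 1, so A = 82 + 6/2 − 1 = 84.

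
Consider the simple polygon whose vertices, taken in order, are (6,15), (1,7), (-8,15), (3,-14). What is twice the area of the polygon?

294

By the shoelace formula, twice the signed area is |[6·7 − 1·15] + [1·15 − (-8)·7] + [(-8)·(-14) − 3·15] + [3·15 − 6·(-14)]| = 294, so the area is 147.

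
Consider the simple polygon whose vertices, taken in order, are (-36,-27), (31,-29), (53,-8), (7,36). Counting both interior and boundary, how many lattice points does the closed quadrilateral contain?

3124

By the shoelace formula, twice the signed area is |[(-36)·(-29) − 31·(-27)] + [31·(-8) − 53·(-29)] + [53·36 − 7·(-8)] + [7·(-27) − (-36)·36]| = 6241, so the area is 6241/2.
The number of boundary lattice points is Σ gcd(|Δx|,|Δy|) = gcd(67,2) + gcd(22,21) + gcd(46,44) + gcd(43,63) = 1+1+2+1 = 5.
Pick's theorem gives I = A − B/2 + 1 = 6241/2 − 5/2 + 1 = 3119, so the closed region contains I + B = 3119 + 5 = 3124 lattice points.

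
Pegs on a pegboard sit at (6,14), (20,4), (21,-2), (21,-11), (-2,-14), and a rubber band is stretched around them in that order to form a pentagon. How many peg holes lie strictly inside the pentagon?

By the shoelace formula, twice the signed area is |(6·4 − 20·14) + (20·(-2) − 21·4) + (21·(-11) − 21·(-2)) + (21·(-14) − (-2)·(-11)) + ((-2)·14 − 6·(-14))| = 829, so the area is 414.5.
Along each edge there are gcd(|Δx|,|Δy|)+1 lattice points, so counting each shared vertex once the boundary has gcd(14,10) + gcd(1,6) + gcd(0,9) + gcd(23,3) + gcd(8,28) = 2+1+9+1+4 = 17.
By Pick's theorem A = I + B/2 − 1, so I = 414.5 − 17/2 + 1 = 407.

407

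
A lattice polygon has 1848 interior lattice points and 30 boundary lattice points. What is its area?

1862

Pick's theorem states A = I + B/2 − 1, so A = 1848 + 30/2 − 1 = 1862.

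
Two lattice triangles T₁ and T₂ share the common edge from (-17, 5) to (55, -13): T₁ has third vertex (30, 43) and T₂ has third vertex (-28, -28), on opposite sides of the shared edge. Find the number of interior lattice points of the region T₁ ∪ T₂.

The union is the simple quadrilateral with vertices (-17, 5), (30, 43), (55, -13), (-28, -28) in order.
The shoelace formula gives twice the area as |[(-17)·43 − 30·5] + [30·(-13) − 55·43] + [55·(-28) − (-28)·(-13)] + [(-28)·5 − (-17)·(-28)]| = 6156, so the area is 3078.
The number of boundary lattice points is Σ gcd(|Δx|,|Δy|) = gcd(47,38) + gcd(25,56) + gcd(83,15) + gcd(11,33) = 1+1+1+11 = 14.
By Pick's theorem I = A − B/2 + 1 = 3078 − 14/2 + 1 = 3072.

3072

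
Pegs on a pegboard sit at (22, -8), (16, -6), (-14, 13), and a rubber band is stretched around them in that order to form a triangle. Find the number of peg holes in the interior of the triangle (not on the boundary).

Using the shoelace formula, 2A = |[22·(-6) − 16·(-8)] + [16·13 − (-14)·(-6)] + [(-14)·(-8) − 22·13]| = 54, so the area is 27.
The number of boundary lattice points is Σ gcd(|Δx|,|Δy|) = gcd(6,2) + gcd(30,19) + gcd(36,21) = 2+1+3 = 6.
Pick's theorem gives I = A − B/2 + 1 = 27 − 6/2 + 1 = 25.

25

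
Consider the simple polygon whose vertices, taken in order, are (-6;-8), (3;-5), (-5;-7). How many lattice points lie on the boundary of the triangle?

The number of boundary lattice points is Σ gcd(|Δx|,|Δy|) = gcd(9,3) + gcd(8,2) + gcd(1,1) = 3+2+1 = 6.

6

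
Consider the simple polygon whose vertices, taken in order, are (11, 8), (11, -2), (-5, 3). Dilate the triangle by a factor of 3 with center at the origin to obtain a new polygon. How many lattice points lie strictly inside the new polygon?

The shoelace formula gives twice the area as |[11·(-2) − 11·8] + [11·3 − (-5)·(-2)] + [(-5)·8 − 11·3]| = 160, so the area is 80.
The number of boundary lattice points is Σ gcd(|Δx|,|Δy|) = gcd(0,10) + gcd(16,5) + gcd(16,5) = 10+1+1 = 12.
Scaling by 3 multiplies the area by 3² = 9 (so the new area is 720) and multiplies the boundary lattice-point count by 3, giving 36.
By Pick's theorem, the interior count of the dilated polygon is 720 − 36/2 + 1 = 703.

703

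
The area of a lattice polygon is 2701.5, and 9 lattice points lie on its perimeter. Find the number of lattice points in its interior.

From Pick's theorem, I = A − B/2 + 1 = 2701.5 − 9/2 + 1 = 2698.

2698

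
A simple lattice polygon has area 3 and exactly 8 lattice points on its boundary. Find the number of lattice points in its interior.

From Pick's theorem, I = A − B/2 + 1 = 3 − 8/2 + 1 = 0.

0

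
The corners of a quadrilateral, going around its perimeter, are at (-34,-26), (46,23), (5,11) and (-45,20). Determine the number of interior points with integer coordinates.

1624

The shoelace formula gives twice the area as |[(-34)·23 − 46·(-26)] + [46·11 − 5·23] + [5·20 − (-45)·11] + [(-45)·(-26) − (-34)·20]| = 3250, so the area is 1625.
Along each edge there are gcd(|Δx|,|Δy|)+1 lattice points, so counting each shared vertex once the boundary has gcd(80,49) + gcd(41,12) + gcd(50,9) + gcd(11,46) = 1+1+1+1 = 4.
By Pick's theorem A = I + B/2 − 1, so I = 1625 − 4/2 + 1 = 1624.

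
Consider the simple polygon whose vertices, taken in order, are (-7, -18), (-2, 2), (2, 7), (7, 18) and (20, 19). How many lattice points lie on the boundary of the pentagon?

9

Summing gcd(|Δx|,|Δy|) over the edges gives the boundary count: gcd(5,20) + gcd(4,5) + gcd(5,11) + gcd(13,1) + gcd(27,37) = 5+1+1+1+1 = 9.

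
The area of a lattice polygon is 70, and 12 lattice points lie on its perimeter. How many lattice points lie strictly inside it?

65

From Pick's theorem, I = A − B/2 + 1 = 70 − 12/2 + 1 = 65.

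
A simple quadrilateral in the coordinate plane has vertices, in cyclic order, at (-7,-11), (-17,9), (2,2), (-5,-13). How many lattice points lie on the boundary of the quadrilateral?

14

The number of boundary lattice points is Σ gcd(|Δx|,|Δy|) = gcd(10,20) + gcd(19,7) + gcd(7,15) + gcd(2,2) = 10+1+1+2 = 14.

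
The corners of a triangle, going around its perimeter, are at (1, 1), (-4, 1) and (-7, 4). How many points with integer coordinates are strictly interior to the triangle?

4

The shoelace formula gives twice the area as |[1·1 − (-4)·1] + [(-4)·4 − (-7)·1] + [(-7)·1 − 1·4]| = 15, so the area is 7.5.
Summing gcd(|Δx|,|Δy|) over the edges gives the boundary count: gcd(5,0) + gcd(3,3) + gcd(8,3) = 5+3+1 = 9.
By Pick's theorem A = I + B/2 − 1, so I = 7.5 − 9/2 + 1 = 4.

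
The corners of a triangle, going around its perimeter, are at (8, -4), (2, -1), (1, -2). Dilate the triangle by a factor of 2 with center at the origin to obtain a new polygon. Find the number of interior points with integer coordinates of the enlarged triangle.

Using the shoelace formula, 2A = |(8·(-1) − 2·(-4)) + (2·(-2) − 1·(-1)) + (1·(-4) − 8·(-2))| = 9, so the area is 9/2.
The number of boundary lattice points is Σ gcd(|Δx|,|Δy|) = gcd(6,3) + gcd(1,1) + gcd(7,2) = 3+1+1 = 5.
Scaling by 2 multiplies the area by 2² = 4 (so the new area is 18) and multiplies the boundary lattice-point count by 2, giving 10.
By Pick's theorem, the interior count of the dilated polygon is 18 − 10/2 + 1 = 14.

14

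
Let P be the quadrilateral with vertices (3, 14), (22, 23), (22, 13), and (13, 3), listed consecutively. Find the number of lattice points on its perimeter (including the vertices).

The number of boundary lattice points is Σ gcd(|Δx|,|Δy|) = gcd(19,9) + gcd(0,10) + gcd(9,10) + gcd(10,11) = 1+10+1+1 = 13.

13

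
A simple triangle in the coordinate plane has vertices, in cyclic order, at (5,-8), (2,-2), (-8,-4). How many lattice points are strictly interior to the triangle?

Using the shoelace formula, 2A = |[5·(-2) − 2·(-8)] + [2·(-4) − (-8)·(-2)] + [(-8)·(-8) − 5·(-4)]| = 66, so the area is 33.
Summing gcd(|Δx|,|Δy|) over the edges gives the boundary count: gcd(3,6) + gcd(10,2) + gcd(13,4) = 3+2+1 = 6.
By Pick's theorem A = I + B/2 − 1, so I = 33 − 6/2 + 1 = 31.

31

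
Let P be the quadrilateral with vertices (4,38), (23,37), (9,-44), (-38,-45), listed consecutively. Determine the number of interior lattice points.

Using the shoelace formula, 2A = |(4·37 − 23·38) + (23·(-44) − 9·37) + (9·(-45) − (-38)·(-44)) + ((-38)·38 − 4·(-45))| = 5412, so the area is 2706.
The number of boundary lattice points is Σ gcd(|Δx|,|Δy|) = gcd(19,1) + gcd(14,81) + gcd(47,1) + gcd(42,83) = 1+1+1+1 = 4.
By Pick's theorem A = I + B/2 − 1, so I = 2706 − 4/2 + 1 = 2705.

2705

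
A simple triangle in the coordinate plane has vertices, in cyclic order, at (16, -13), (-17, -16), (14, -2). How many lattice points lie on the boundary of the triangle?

5

The number of boundary lattice points is Σ gcd(|Δx|,|Δy|) = gcd(33,3) + gcd(31,14) + gcd(2,11) = 3+1+1 = 5.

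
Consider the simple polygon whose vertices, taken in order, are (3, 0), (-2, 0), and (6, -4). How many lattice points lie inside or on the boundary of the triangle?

The shoelace formula gives twice the area as |(3·0 − (-2)·0) + ((-2)·(-4) − 6·0) + (6·0 − 3·(-4))| = 20, so the area is 10.
Along each edge there are gcd(|Δx|,|Δy|)+1 lattice points, so counting each shared vertex once the boundary has gcd(5,0) + gcd(8,4) + gcd(3,4) = 5+4+1 = 10.
Pick's theorem gives I = A − B/2 + 1 = 10 − 10/2 + 1 = 6, so the closed region contains I + B = 6 + 10 = 16 lattice points.

16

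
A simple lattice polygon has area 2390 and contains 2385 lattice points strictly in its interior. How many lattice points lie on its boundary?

12

Pick's theorem gives A = I + B/2 − 1, so B = 2(A − I + 1) = 2(2390 − 2385 + 1) = 12.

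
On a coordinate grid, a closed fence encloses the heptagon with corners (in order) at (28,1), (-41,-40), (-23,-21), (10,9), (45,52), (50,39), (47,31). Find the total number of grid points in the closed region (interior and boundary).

1490

Using the shoelace formula, 2A = |[28·(-40) − (-41)·1] + [(-41)·(-21) − (-23)·(-40)] + [(-23)·9 − 10·(-21)] + [10·52 − 45·9] + [45·39 − 50·52] + [50·31 − 47·39] + [47·1 − 28·31]| = 2969, so the area is 1484.5.
Along each edge there are gcd(|Δx|,|Δy|)+1 lattice points, so counting each shared vertex once the boundary has gcd(69,41) + gcd(18,19) + gcd(33,30) + gcd(35,43) + gcd(5,13) + gcd(3,8) + gcd(19,30) = 1+1+3+1+1+1+1 = 9.
Pick's theorem gives I = A − B/2 + 1 = 1484.5 − 9/2 + 1 = 1481, so the closed region contains I + B = 1481 + 9 = 1490 lattice points.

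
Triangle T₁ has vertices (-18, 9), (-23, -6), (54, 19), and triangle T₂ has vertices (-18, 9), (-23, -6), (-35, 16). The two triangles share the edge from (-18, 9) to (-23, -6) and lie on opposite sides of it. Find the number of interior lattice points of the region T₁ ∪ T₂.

The union is the simple quadrilateral with vertices (-18, 9), (54, 19), (-23, -6), (-35, 16) in order.
The shoelace formula gives twice the area as |[(-18)·19 − 54·9] + [54·(-6) − (-23)·19] + [(-23)·16 − (-35)·(-6)] + [(-35)·9 − (-18)·16]| = 1320, so the area is 660.
Along each edge there are gcd(|Δx|,|Δy|)+1 lattice points, so counting each shared vertex once the boundary has gcd(72,10) + gcd(77,25) + gcd(12,22) + gcd(17,7) = 2+1+2+1 = 6.
By Pick's theorem I = A − B/2 + 1 = 660 − 6/2 + 1 = 658.

658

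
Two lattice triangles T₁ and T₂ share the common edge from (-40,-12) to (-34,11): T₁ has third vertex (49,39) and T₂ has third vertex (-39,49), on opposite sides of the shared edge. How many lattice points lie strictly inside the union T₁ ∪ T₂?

1041

The union is the simple quadrilateral with vertices (-40,-12), (49,39), (-34,11), (-39,49) in order.
The shoelace formula gives twice the area as |[(-40)·39 − 49·(-12)] + [49·11 − (-34)·39] + [(-34)·49 − (-39)·11] + [(-39)·(-12) − (-40)·49]| = 2084, so the area is 1042.
The number of boundary lattice points is Σ gcd(|Δx|,|Δy|) = gcd(89,51) + gcd(83,28) + gcd(5,38) + gcd(1,61) = 1+1+1+1 = 4.
By Pick's theorem I = A − B/2 + 1 = 1042 − 4/2 + 1 = 1041.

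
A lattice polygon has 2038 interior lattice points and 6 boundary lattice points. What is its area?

2040

By Pick's theorem, A = I + B/2 − 1 = 2038 + 6/2 − 1 = 2040.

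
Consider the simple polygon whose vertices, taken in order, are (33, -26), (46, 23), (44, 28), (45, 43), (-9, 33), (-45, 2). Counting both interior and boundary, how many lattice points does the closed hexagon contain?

The shoelace formula gives twice the area as |[33·23 − 46·(-26)] + [46·28 − 44·23] + [44·43 − 45·28] + [45·33 − (-9)·43] + [(-9)·2 − (-45)·33] + [(-45)·(-26) − 33·2]| = 7306, so the area is 3653.
The number of boundary lattice points is Σ gcd(|Δx|,|Δy|) = gcd(13,49) + gcd(2,5) + gcd(1,15) + gcd(54,10) + gcd(36,31) + gcd(78,28) = 1+1+1+2+1+2 = 8.
Pick's theorem gives I = A − B/2 + 1 = 3653 − 8/2 + 1 = 3650, so the closed region contains I + B = 3650 + 8 = 3658 lattice points.

3658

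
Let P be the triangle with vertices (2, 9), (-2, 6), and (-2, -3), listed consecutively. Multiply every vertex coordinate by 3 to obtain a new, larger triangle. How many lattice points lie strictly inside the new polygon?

142

By the shoelace formula, twice the signed area is |[2·6 − (-2)·9] + [(-2)·(-3) − (-2)·6] + [(-2)·9 − 2·(-3)]| = 36, so the area is 18.
Along each edge there are gcd(|Δx|,|Δy|)+1 lattice points, so counting each shared vertex once the boundary has gcd(4,3) + gcd(0,9) + gcd(4,12) = 1+9+4 = 14.
Scaling by 3 multiplies the area by 3² = 9 (so the new area is 162) and multiplies the boundary lattice-point count by 3, giving 42.
By Pick's theorem, the interior count of the dilated polygon is 162 − 42/2 + 1 = 142.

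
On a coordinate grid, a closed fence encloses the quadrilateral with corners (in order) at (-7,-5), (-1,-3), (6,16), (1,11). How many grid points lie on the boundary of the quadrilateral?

16

The number of boundary lattice points is Σ gcd(|Δx|,|Δy|) = gcd(6,2) + gcd(7,19) + gcd(5,5) + gcd(8,16) = 2+1+5+8 = 16.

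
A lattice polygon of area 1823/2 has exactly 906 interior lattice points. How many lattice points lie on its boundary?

Pick's theorem gives A = I + B/2 − 1, so B = 2(A − I + 1) = 2(1823/2 − 906 + 1) = 13.

13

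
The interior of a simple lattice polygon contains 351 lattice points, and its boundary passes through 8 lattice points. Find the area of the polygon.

354

Pick's theorem states A = I + B/2 − 1, so A = 351 + 8/2 − 1 = 354.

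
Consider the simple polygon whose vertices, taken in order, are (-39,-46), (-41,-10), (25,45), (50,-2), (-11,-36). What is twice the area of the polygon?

Using the shoelace formula, 2A = |[(-39)·(-10) − (-41)·(-46)] + [(-41)·45 − 25·(-10)] + [25·(-2) − 50·45] + [50·(-36) − (-11)·(-2)] + [(-11)·(-46) − (-39)·(-36)]| = 8111, so the area is 4055.5.

8111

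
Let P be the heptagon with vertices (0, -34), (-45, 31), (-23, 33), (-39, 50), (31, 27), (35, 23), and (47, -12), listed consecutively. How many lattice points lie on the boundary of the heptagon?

Summing gcd(|Δx|,|Δy|) over the edges gives the boundary count: gcd(45,65) + gcd(22,2) + gcd(16,17) + gcd(70,23) + gcd(4,4) + gcd(12,35) + gcd(47,22) = 5+2+1+1+4+1+1 = 15.

15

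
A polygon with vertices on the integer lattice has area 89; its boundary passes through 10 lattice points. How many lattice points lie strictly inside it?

85

From Pick's theorem, I = A − B/2 + 1 = 89 − 10/2 + 1 = 85.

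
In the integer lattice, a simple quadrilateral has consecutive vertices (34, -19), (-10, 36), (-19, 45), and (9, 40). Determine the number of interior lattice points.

By the shoelace formula, twice the signed area is |(34·36 − (-10)·(-19)) + ((-10)·45 − (-19)·36) + ((-19)·40 − 9·45) + (9·(-19) − 34·40)| = 1428, so the area is 714.
Summing gcd(|Δx|,|Δy|) over the edges gives the boundary count: gcd(44,55) + gcd(9,9) + gcd(28,5) + gcd(25,59) = 11+9+1+1 = 22.
By Pick's theorem A = I + B/2 − 1, so I = 714 − 22/2 + 1 = 704.

704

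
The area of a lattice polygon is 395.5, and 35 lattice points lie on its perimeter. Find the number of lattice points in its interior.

Pick's theorem A = I + B/2 − 1 rearranges to I = A − B/2 + 1 = 395.5 − 35/2 + 1 = 379.

379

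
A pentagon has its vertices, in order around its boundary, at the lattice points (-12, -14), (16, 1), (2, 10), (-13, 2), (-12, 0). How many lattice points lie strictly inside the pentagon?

By the shoelace formula, twice the signed area is |[(-12)·1 − 16·(-14)] + [16·10 − 2·1] + [2·2 − (-13)·10] + [(-13)·0 − (-12)·2] + [(-12)·(-14) − (-12)·0]| = 696, so the area is 348.
The number of boundary lattice points is Σ gcd(|Δx|,|Δy|) = gcd(28,15) + gcd(14,9) + gcd(15,8) + gcd(1,2) + gcd(0,14) = 1+1+1+1+14 = 18.
Pick's theorem gives I = A − B/2 + 1 = 348 − 18/2 + 1 = 340.

340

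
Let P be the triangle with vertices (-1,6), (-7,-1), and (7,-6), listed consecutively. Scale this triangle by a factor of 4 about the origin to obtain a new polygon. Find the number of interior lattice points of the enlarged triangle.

By the shoelace formula, twice the signed area is |[(-1)·(-1) − (-7)·6] + [(-7)·(-6) − 7·(-1)] + [7·6 − (-1)·(-6)]| = 128, so the area is 64.
The number of boundary lattice points is Σ gcd(|Δx|,|Δy|) = gcd(6,7) + gcd(14,5) + gcd(8,12) = 1+1+4 = 6.
Scaling by 4 multiplies the area by 4² = 16 (so the new area is 1024) and multiplies the boundary lattice-point count by 4, giving 24.
By Pick's theorem, the interior count of the dilated polygon is 1024 − 24/2 + 1 = 1013.

1013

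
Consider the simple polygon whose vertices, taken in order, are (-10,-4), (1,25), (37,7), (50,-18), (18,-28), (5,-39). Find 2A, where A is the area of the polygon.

4228

By the shoelace formula, twice the signed area is |((-10)·25 − 1·(-4)) + (1·7 − 37·25) + (37·(-18) − 50·7) + (50·(-28) − 18·(-18)) + (18·(-39) − 5·(-28)) + (5·(-4) − (-10)·(-39))| = 4228, so the area is 2114.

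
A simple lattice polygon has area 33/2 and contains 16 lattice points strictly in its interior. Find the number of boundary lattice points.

3

Pick's theorem gives A = I + B/2 − 1, so B = 2(A − I + 1) = 2(33/2 − 16 + 1) = 3.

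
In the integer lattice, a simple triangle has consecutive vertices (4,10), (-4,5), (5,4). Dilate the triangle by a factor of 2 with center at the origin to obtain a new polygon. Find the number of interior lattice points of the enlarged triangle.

104

Using the shoelace formula, 2A = |(4·5 − (-4)·10) + ((-4)·4 − 5·5) + (5·10 − 4·4)| = 53, so the area is 26.5.
The number of boundary lattice points is Σ gcd(|Δx|,|Δy|) = gcd(8,5) + gcd(9,1) + gcd(1,6) = 1+1+1 = 3.
Scaling by 2 multiplies the area by 2² = 4 (so the new area is 106) and multiplies the boundary lattice-point count by 2, giving 6.
By Pick's theorem, the interior count of the dilated polygon is 106 − 6/2 + 1 = 104.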